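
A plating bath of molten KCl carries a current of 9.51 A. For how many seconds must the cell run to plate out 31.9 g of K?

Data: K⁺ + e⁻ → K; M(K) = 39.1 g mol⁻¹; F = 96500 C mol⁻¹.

n(K) = m/M = 31.9 / 39.1 = 0.8159 mol.
Each K atom requires 1 electron, so n(e⁻) = 1 × 0.8159 = 0.8159 mol.
Q = n(e⁻)·F = 0.8159 × 96500 = 78730 C.
t = Q/I = 78730 / 9.510 A = 8279 s.

8280 s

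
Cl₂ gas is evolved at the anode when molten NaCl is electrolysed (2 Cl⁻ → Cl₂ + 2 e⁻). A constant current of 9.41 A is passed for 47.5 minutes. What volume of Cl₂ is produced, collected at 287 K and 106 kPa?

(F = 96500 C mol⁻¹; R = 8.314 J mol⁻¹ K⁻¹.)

3.13 L

Q = I·t = 9.410 A × 2850.0 s = 26820 C.
n(e⁻) = Q/F = 26820 / 96500 = 0.2779 mol.
2 electrons are transferred per Cl₂ molecule, so n(Cl₂) = 0.2779 / 2 = 0.1390 mol.
V = nRT/P = (0.1390 × 8.314 × 287) / (106 × 10³ Pa) = 0.00313 m³ = 3.13 L.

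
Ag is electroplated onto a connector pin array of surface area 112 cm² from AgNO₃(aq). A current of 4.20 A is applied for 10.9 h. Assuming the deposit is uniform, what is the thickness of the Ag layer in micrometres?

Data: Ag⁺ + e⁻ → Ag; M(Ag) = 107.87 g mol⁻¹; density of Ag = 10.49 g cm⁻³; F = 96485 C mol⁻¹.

Q = I·t = 4.200 × 39240 = 164800 C; n(e⁻) = 1.708 mol.
n(Ag) = n(e⁻)/1 = 1.708 mol, so m = 1.708 × 107.87 = 184.3 g.
Volume = m/ρ = 184.3 / 10.49 = 17.56 cm³.
Thickness = V/A = 17.56 / 112 = 0.157 cm = 1570 μm.

1570 μm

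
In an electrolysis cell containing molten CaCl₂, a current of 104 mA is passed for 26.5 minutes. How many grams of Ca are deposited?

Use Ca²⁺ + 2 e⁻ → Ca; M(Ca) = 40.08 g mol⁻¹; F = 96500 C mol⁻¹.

Q = I·t = 0.1040 A × 1590.0 s = 165.4 C.
n(e⁻) = Q/F = 165.4 / 96500 = 0.001714 mol.
Ca²⁺ + 2 e⁻ → Ca, so n(Ca) = n(e⁻)/2 = 0.0008568 mol.
m = n·M = 0.0008568 × 40.08 = 0.0343 g.

0.0343 g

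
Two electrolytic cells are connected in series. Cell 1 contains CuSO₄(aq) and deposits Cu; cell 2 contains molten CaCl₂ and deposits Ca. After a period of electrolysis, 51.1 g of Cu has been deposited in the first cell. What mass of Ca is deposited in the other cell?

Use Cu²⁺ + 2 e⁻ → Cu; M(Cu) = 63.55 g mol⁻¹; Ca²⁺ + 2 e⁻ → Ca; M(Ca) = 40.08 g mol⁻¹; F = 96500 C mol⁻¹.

n(Cu) = 51.1 / 63.55 = 0.8041 mol.
Since Cu²⁺ + 2 e⁻ → Cu, n(e⁻) passed = 2 × 0.8041 = 1.608 mol.
Cells in series carry the same charge, so the same 1.608 mol of electrons passes through cell 2.
Ca²⁺ + 2 e⁻ → Ca, so n(Ca) = 1.608 / 2 = 0.8041 mol.
m(Ca) = 0.8041 × 40.08 = 32.2 g.

32.2 g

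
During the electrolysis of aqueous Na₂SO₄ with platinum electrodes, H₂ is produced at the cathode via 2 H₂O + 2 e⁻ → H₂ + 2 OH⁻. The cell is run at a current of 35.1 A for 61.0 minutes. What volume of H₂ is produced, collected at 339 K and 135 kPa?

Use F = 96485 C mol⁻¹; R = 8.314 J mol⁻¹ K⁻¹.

Q = I·t = 35.10 A × 3660.0 s = 128500 C.
n(e⁻) = Q/F = 128500 / 96485 = 1.331 mol.
2 electrons are transferred per H₂ molecule, so n(H₂) = 1.331 / 2 = 0.6657 mol.
V = nRT/P = (0.6657 × 8.314 × 339) / (135 × 10³ Pa) = 0.0139 m³ = 13.9 L.

13.9 L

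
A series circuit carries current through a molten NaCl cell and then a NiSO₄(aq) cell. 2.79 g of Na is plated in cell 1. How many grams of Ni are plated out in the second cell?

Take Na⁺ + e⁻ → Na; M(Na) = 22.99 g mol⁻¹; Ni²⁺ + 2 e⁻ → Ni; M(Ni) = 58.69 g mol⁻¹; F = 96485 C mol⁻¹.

3.56 g

n(Na) = 2.79 / 22.99 = 0.1214 mol.
Since Na⁺ + e⁻ → Na, n(e⁻) passed = 1 × 0.1214 = 0.1214 mol.
Cells in series carry the same charge, so the same 0.1214 mol of electrons passes through cell 2.
Ni²⁺ + 2 e⁻ → Ni, so n(Ni) = 0.1214 / 2 = 0.06068 mol.
m(Ni) = 0.06068 × 58.69 = 3.56 g.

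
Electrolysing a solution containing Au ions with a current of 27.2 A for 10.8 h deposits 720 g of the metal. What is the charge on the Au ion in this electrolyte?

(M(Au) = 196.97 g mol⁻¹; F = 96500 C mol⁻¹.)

Q = I·t = 27.20 A × 38880 s = 1058000 C, so n(e⁻) = 1058000/96500 = 10.96 mol.
n(Au) deposited = 720 / 196.97 = 3.655 mol.
Electrons per atom = n(e⁻)/n(Au) = 10.96 / 3.655 = 3.00 ≈ 3, so the ion is Au³⁺.

+3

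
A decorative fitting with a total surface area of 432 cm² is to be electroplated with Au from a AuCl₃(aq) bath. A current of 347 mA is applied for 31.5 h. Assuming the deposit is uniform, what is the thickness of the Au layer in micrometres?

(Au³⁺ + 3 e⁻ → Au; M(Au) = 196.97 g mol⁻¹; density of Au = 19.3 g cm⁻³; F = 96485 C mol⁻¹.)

Q = I·t = 0.3470 × 113400 = 39350 C; n(e⁻) = 0.4078 mol.
n(Au) = n(e⁻)/3 = 0.1359 mol, so m = 0.1359 × 196.97 = 26.78 g.
Volume = m/ρ = 26.78 / 19.3 = 1.387 cm³.
Thickness = V/A = 1.387 / 432 = 0.00321 cm = 32.1 μm.

32.1 μm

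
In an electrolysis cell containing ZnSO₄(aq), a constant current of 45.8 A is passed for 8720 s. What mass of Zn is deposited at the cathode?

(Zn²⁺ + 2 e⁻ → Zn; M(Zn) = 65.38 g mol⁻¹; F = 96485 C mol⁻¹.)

Q = I·t = 45.80 A × 8720.0 s = 399400 C.
n(e⁻) = Q/F = 399400 / 96485 = 4.139 mol.
Zn²⁺ + 2 e⁻ → Zn, so n(Zn) = n(e⁻)/2 = 2.070 mol.
m = n·M = 2.070 × 65.38 = 135 g.

135 g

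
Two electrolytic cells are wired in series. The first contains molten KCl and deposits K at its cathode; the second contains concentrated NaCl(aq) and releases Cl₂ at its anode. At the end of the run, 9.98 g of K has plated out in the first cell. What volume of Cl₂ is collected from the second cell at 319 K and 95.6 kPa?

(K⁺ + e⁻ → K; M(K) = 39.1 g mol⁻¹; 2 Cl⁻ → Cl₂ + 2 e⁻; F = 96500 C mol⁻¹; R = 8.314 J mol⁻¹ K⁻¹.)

3.54 L

n(K) = 9.98 / 39.1 = 0.2552 mol, so n(e⁻) = 1 × 0.2552 = 0.2552 mol.
The cells are in series, so the same 0.2552 mol of electrons passes through the second cell.
2 Cl⁻ → Cl₂ + 2 e⁻ — 2 mol e⁻ per mol Cl₂, so n(Cl₂) = 0.2552/2 = 0.1276 mol.
V = nRT/P = (0.1276 × 8.314 × 319) / (95.6 × 10³) = 0.00354 m³ = 3.54 L.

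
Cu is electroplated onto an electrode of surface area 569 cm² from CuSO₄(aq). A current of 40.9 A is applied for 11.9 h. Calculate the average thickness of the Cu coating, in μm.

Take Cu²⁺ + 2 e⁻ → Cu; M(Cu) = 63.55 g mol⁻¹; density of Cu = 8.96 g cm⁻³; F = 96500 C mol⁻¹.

1130 μm

Q = I·t = 40.90 × 42840 = 1752000 C; n(e⁻) = 18.16 mol.
n(Cu) = n(e⁻)/2 = 9.079 mol, so m = 9.079 × 63.55 = 576.9 g.
Volume = m/ρ = 576.9 / 8.96 = 64.39 cm³.
Thickness = V/A = 64.39 / 569 = 0.113 cm = 1130 μm.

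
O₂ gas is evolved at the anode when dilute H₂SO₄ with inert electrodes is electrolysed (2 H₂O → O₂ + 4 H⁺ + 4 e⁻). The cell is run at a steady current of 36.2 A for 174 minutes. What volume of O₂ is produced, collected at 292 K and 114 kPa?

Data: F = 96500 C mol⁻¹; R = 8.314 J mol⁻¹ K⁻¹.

Q = I·t = 36.20 A × 10440 s = 377900 C.
n(e⁻) = Q/F = 377900 / 96500 = 3.916 mol.
4 electrons are transferred per O₂ molecule, so n(O₂) = 3.916 / 4 = 0.9791 mol.
V = nRT/P = (0.9791 × 8.314 × 292) / (114 × 10³ Pa) = 0.0209 m³ = 20.9 L.

20.9 L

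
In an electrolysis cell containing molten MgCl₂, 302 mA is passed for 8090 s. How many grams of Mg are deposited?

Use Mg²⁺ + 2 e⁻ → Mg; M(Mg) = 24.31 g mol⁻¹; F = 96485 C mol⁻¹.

0.308 g

Q = I·t = 0.3020 A × 8090.0 s = 2443 C.
n(e⁻) = Q/F = 2443 / 96485 = 0.02532 mol.
Mg²⁺ + 2 e⁻ → Mg, so n(Mg) = n(e⁻)/2 = 0.01266 mol.
m = n·M = 0.01266 × 24.31 = 0.308 g.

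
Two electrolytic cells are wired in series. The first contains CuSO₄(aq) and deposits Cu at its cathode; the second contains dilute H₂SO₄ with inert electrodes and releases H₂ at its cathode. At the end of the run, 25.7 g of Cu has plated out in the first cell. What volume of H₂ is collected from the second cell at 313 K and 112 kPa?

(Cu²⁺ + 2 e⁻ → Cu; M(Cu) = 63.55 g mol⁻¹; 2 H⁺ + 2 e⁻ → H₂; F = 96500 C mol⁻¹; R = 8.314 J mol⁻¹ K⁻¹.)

n(Cu) = 25.7 / 63.55 = 0.4044 mol, so n(e⁻) = 2 × 0.4044 = 0.8088 mol.
The cells are in series, so the same 0.8088 mol of electrons passes through the second cell.
2 H⁺ + 2 e⁻ → H₂ — 2 mol e⁻ per mol H₂, so n(H₂) = 0.8088/2 = 0.4044 mol.
V = nRT/P = (0.4044 × 8.314 × 313) / (112 × 10³) = 0.00940 m³ = 9.40 L.

9.40 L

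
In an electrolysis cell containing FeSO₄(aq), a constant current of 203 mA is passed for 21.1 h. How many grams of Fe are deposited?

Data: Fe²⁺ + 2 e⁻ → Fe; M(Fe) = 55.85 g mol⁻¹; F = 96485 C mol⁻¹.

4.46 g

Q = I·t = 0.2030 A × 75960 s = 15420 C.
n(e⁻) = Q/F = 15420 / 96485 = 0.1598 mol.
Fe²⁺ + 2 e⁻ → Fe, so n(Fe) = n(e⁻)/2 = 0.07991 mol.
m = n·M = 0.07991 × 55.85 = 4.46 g.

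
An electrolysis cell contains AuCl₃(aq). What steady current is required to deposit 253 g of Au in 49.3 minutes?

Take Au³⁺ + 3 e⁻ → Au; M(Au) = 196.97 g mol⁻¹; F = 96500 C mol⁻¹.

126 A

n(Au) = 253 / 196.97 = 1.284 mol.
n(e⁻) = 3 × 1.284 = 3.853 mol.
Q = n(e⁻)·F = 3.853 × 96500 = 371900 C.
I = Q/t = 371900 / 2958.0 s = 126 A.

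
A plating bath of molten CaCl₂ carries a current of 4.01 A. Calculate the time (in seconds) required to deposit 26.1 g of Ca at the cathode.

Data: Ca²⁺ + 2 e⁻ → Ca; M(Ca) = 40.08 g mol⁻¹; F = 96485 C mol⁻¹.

31300 s

n(Ca) = m/M = 26.1 / 40.08 = 0.6512 mol.
Each Ca atom requires 2 electrons, so n(e⁻) = 2 × 0.6512 = 1.302 mol.
Q = n(e⁻)·F = 1.302 × 96485 = 125700 C.
t = Q/I = 125700 / 4.010 A = 31340 s.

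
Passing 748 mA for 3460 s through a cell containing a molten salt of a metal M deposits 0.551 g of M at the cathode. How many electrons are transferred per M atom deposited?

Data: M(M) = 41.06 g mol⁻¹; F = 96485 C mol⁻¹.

Q = I·t = 0.7480 A × 3460.0 s = 2588 C, so n(e⁻) = 2588/96485 = 0.02682 mol.
n(M) deposited = 0.551 / 41.06 = 0.01342 mol.
Electrons per atom = n(e⁻)/n(M) = 0.02682 / 0.01342 = 2.00 ≈ 2, so the ion is M²⁺.

2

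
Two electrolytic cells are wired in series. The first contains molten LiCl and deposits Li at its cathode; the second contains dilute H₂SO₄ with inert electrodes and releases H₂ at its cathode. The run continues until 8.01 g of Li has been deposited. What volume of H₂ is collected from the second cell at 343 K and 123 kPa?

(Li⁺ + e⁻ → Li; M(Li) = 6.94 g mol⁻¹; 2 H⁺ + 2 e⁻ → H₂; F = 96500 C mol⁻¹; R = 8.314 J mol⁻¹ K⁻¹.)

13.4 L

n(Li) = 8.01 / 6.94 = 1.154 mol, so n(e⁻) = 1 × 1.154 = 1.154 mol.
The cells are in series, so the same 1.154 mol of electrons passes through the second cell.
2 H⁺ + 2 e⁻ → H₂ — 2 mol e⁻ per mol H₂, so n(H₂) = 1.154/2 = 0.5771 mol.
V = nRT/P = (0.5771 × 8.314 × 343) / (123 × 10³) = 0.0134 m³ = 13.4 L.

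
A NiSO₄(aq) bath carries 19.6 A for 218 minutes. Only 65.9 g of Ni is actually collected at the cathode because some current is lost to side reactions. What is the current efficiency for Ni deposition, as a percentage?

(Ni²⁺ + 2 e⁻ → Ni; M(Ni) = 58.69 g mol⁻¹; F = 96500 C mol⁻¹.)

Q = I·t = 19.60 × 13080 = 256400 C; n(e⁻) = 256400/96500 = 2.657 mol.
Theoretical n(Ni) = n(e⁻)/2 = 1.328 mol, i.e. m_theo = 1.328 × 58.69 = 77.96 g.
Efficiency = m_actual / m_theo = 65.9 / 77.96 = 84.5 %.

84.5 %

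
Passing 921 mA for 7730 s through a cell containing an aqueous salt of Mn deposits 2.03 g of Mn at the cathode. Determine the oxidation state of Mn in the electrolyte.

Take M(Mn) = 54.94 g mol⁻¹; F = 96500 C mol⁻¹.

+2

Q = I·t = 0.9210 A × 7730.0 s = 7119 C, so n(e⁻) = 7119/96500 = 0.07378 mol.
n(Mn) deposited = 2.03 / 54.94 = 0.03695 mol.
Electrons per atom = n(e⁻)/n(Mn) = 0.07378 / 0.03695 = 2.00 ≈ 2, so the ion is Mn²⁺.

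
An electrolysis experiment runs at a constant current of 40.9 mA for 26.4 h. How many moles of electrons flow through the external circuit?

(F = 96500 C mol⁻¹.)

Q = I·t = 0.04090 A × 95040 s = 3887 C.
n(e⁻) = Q/F = 3887 / 96500 = 0.0403 mol.

0.0403 mol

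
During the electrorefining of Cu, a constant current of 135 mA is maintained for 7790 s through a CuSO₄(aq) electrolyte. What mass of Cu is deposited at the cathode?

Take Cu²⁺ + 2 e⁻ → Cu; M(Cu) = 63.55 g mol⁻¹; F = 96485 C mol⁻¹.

Q = I·t = 0.1350 A × 7790.0 s = 1052 C.
n(e⁻) = Q/F = 1052 / 96485 = 0.01090 mol.
Cu²⁺ + 2 e⁻ → Cu, so n(Cu) = n(e⁻)/2 = 0.005450 mol.
m = n·M = 0.005450 × 63.55 = 0.346 g.

0.346 g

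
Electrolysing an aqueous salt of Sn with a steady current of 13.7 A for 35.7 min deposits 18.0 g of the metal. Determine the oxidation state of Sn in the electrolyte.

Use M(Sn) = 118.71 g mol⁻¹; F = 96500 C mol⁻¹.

+2

Q = I·t = 13.70 A × 2142.0 s = 29350 C, so n(e⁻) = 29350/96500 = 0.3041 mol.
n(Sn) deposited = 18.0 / 118.71 = 0.1516 mol.
Electrons per atom = n(e⁻)/n(Sn) = 0.3041 / 0.1516 = 2.01 ≈ 2, so the ion is Sn²⁺.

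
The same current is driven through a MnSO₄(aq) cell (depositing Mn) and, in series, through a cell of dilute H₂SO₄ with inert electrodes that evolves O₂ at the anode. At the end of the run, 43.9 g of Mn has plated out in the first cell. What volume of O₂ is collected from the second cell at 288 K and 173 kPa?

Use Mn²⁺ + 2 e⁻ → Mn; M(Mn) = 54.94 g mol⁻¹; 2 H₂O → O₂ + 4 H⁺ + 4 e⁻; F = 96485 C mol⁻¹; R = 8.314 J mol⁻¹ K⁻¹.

5.53 L

n(Mn) = 43.9 / 54.94 = 0.7991 mol, so n(e⁻) = 2 × 0.7991 = 1.598 mol.
The cells are in series, so the same 1.598 mol of electrons passes through the second cell.
2 H₂O → O₂ + 4 H⁺ + 4 e⁻ — 4 mol e⁻ per mol O₂, so n(O₂) = 1.598/4 = 0.3995 mol.
V = nRT/P = (0.3995 × 8.314 × 288) / (173 × 10³) = 0.00553 m³ = 5.53 L.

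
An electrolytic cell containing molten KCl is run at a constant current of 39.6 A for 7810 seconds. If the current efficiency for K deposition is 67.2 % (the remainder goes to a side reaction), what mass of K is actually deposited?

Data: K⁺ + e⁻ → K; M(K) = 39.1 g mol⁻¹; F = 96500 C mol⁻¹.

Q = I·t = 39.60 × 7810.0 = 309300 C.
n(e⁻) = 309300/96500 = 3.205 mol; theoretically n(K) = 3.205/1 = 3.205 mol, m_theo = 125.3 g.
At 67.2 % efficiency, m_actual = 0.672 × 125.3 = 84.2 g.

84.2 g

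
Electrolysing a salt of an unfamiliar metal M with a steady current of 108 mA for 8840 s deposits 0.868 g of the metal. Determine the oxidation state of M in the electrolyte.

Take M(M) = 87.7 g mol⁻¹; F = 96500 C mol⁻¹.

+1

Q = I·t = 0.1080 A × 8840.0 s = 954.7 C, so n(e⁻) = 954.7/96500 = 0.009893 mol.
n(M) deposited = 0.868 / 87.7 = 0.009897 mol.
Electrons per atom = n(e⁻)/n(M) = 0.009893 / 0.009897 = 1.00 ≈ 1, so the ion is M⁺.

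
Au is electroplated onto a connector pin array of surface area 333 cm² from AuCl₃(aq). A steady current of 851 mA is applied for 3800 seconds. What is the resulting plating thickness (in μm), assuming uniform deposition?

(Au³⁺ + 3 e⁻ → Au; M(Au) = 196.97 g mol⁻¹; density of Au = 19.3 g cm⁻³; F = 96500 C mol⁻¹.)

Q = I·t = 0.8510 × 3800.0 = 3234 C; n(e⁻) = 0.03351 mol.
n(Au) = n(e⁻)/3 = 0.01117 mol, so m = 0.01117 × 196.97 = 2.200 g.
Volume = m/ρ = 2.200 / 19.3 = 0.1140 cm³.
Thickness = V/A = 0.1140 / 333 = 3.42 × 10⁻⁴ cm = 3.42 μm.

3.42 μm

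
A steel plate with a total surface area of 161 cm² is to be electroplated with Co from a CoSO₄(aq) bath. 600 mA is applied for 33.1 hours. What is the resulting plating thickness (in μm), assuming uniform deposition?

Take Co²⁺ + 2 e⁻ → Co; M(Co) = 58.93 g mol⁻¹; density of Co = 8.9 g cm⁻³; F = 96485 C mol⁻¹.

152 μm

Q = I·t = 0.6000 × 119160 = 71500 C; n(e⁻) = 0.7410 mol.
n(Co) = n(e⁻)/2 = 0.3705 mol, so m = 0.3705 × 58.93 = 21.83 g.
Volume = m/ρ = 21.83 / 8.9 = 2.453 cm³.
Thickness = V/A = 2.453 / 161 = 0.0152 cm = 152 μm.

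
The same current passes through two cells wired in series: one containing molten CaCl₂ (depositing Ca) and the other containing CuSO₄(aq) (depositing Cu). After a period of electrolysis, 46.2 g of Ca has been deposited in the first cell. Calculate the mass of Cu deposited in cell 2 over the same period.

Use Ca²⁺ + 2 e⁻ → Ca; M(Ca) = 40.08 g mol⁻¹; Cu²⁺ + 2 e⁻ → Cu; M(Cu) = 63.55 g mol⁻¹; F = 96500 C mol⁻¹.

n(Ca) = 46.2 / 40.08 = 1.153 mol.
Since Ca²⁺ + 2 e⁻ → Ca, n(e⁻) passed = 2 × 1.153 = 2.305 mol.
Cells in series carry the same charge, so the same 2.305 mol of electrons passes through cell 2.
Cu²⁺ + 2 e⁻ → Cu, so n(Cu) = 2.305 / 2 = 1.153 mol.
m(Cu) = 1.153 × 63.55 = 73.3 g.

73.3 g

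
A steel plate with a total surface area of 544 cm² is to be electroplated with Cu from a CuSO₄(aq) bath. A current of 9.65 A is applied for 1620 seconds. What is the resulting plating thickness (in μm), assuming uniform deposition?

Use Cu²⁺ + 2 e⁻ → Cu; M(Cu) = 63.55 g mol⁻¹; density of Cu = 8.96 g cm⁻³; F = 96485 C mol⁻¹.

Q = I·t = 9.650 × 1620.0 = 15630 C; n(e⁻) = 0.1620 mol.
n(Cu) = n(e⁻)/2 = 0.08101 mol, so m = 0.08101 × 63.55 = 5.148 g.
Volume = m/ρ = 5.148 / 8.96 = 0.5746 cm³.
Thickness = V/A = 0.5746 / 544 = 0.00106 cm = 10.6 μm.

10.6 μm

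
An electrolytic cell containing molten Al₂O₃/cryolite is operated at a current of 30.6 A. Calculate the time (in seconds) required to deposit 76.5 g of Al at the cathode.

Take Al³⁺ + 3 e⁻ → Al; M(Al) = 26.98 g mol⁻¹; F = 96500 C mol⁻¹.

n(Al) = m/M = 76.5 / 26.98 = 2.835 mol.
Each Al atom requires 3 electrons, so n(e⁻) = 3 × 2.835 = 8.506 mol.
Q = n(e⁻)·F = 8.506 × 96500 = 820900 C.
t = Q/I = 820900 / 30.60 A = 26830 s.

26800 s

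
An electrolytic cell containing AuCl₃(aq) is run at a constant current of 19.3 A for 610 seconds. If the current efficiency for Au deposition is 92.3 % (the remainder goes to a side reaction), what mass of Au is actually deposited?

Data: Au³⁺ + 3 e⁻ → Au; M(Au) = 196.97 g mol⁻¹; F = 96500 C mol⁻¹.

Q = I·t = 19.30 × 610.00 = 11770 C.
n(e⁻) = 11770/96500 = 0.1220 mol; theoretically n(Au) = 0.1220/3 = 0.04067 mol, m_theo = 8.010 g.
At 92.3 % efficiency, m_actual = 0.923 × 8.010 = 7.39 g.

7.39 g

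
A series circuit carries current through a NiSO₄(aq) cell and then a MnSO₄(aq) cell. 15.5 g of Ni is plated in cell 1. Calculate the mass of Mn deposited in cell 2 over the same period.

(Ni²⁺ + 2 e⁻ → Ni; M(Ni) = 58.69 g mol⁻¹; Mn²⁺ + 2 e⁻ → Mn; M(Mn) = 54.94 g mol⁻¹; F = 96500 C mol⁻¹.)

14.5 g

n(Ni) = 15.5 / 58.69 = 0.2641 mol.
Since Ni²⁺ + 2 e⁻ → Ni, n(e⁻) passed = 2 × 0.2641 = 0.5282 mol.
Cells in series carry the same charge, so the same 0.5282 mol of electrons passes through cell 2.
Mn²⁺ + 2 e⁻ → Mn, so n(Mn) = 0.5282 / 2 = 0.2641 mol.
m(Mn) = 0.2641 × 54.94 = 14.5 g.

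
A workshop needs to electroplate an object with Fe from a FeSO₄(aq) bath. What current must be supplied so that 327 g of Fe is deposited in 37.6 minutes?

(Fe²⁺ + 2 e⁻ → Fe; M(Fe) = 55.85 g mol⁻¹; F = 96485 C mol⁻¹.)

501 A

n(Fe) = 327 / 55.85 = 5.855 mol.
n(e⁻) = 2 × 5.855 = 11.71 mol.
Q = n(e⁻)·F = 11.71 × 96485 = 1130000 C.
I = Q/t = 1130000 / 2256.0 s = 501 A.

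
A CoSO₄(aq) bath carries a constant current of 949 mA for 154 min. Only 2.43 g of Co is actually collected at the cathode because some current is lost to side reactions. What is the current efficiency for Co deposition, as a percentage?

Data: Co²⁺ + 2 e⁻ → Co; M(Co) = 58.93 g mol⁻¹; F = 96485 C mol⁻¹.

Q = I·t = 0.9490 × 9240.0 = 8769 C; n(e⁻) = 8769/96485 = 0.09088 mol.
Theoretical n(Co) = n(e⁻)/2 = 0.04544 mol, i.e. m_theo = 0.04544 × 58.93 = 2.678 g.
Efficiency = m_actual / m_theo = 2.43 / 2.678 = 90.7 %.

90.7 %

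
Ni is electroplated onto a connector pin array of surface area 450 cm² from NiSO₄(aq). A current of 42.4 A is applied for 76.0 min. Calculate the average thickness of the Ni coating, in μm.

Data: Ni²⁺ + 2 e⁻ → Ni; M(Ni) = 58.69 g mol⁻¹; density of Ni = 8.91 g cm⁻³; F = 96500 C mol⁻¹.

147 μm

Q = I·t = 42.40 × 4560.0 = 193300 C; n(e⁻) = 2.004 mol.
n(Ni) = n(e⁻)/2 = 1.002 mol, so m = 1.002 × 58.69 = 58.79 g.
Volume = m/ρ = 58.79 / 8.91 = 6.599 cm³.
Thickness = V/A = 6.599 / 450 = 0.0147 cm = 147 μm.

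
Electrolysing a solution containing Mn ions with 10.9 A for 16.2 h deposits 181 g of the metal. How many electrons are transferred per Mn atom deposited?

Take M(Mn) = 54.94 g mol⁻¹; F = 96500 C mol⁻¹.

Q = I·t = 10.90 A × 58320 s = 635700 C, so n(e⁻) = 635700/96500 = 6.587 mol.
n(Mn) deposited = 181 / 54.94 = 3.295 mol.
Electrons per atom = n(e⁻)/n(Mn) = 6.587 / 3.295 = 2.00 ≈ 2, so the ion is Mn²⁺.

2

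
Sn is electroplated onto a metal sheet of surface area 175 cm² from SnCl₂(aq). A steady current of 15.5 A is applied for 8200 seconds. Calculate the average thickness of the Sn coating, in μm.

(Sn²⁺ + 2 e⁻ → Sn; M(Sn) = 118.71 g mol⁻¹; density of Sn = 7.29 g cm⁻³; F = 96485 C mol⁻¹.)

Q = I·t = 15.50 × 8200.0 = 127100 C; n(e⁻) = 1.317 mol.
n(Sn) = n(e⁻)/2 = 0.6587 mol, so m = 0.6587 × 118.71 = 78.19 g.
Volume = m/ρ = 78.19 / 7.29 = 10.73 cm³.
Thickness = V/A = 10.73 / 175 = 0.0613 cm = 613 μm.

613 μm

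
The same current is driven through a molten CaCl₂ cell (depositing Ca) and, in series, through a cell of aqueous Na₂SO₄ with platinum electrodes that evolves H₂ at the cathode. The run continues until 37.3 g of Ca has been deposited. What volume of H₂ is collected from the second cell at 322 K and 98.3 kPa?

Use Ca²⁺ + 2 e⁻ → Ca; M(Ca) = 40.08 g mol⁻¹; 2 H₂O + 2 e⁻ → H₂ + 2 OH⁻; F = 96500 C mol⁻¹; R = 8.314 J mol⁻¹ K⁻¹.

25.3 L

n(Ca) = 37.3 / 40.08 = 0.9306 mol, so n(e⁻) = 2 × 0.9306 = 1.861 mol.
The cells are in series, so the same 1.861 mol of electrons passes through the second cell.
2 H₂O + 2 e⁻ → H₂ + 2 OH⁻ — 2 mol e⁻ per mol H₂, so n(H₂) = 1.861/2 = 0.9306 mol.
V = nRT/P = (0.9306 × 8.314 × 322) / (98.3 × 10³) = 0.0253 m³ = 25.3 L.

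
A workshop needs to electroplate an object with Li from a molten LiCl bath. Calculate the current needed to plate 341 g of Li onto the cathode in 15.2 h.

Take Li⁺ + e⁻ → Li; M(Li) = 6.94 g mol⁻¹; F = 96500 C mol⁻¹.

n(Li) = 341 / 6.94 = 49.14 mol.
n(e⁻) = 1 × 49.14 = 49.14 mol.
Q = n(e⁻)·F = 49.14 × 96500 = 4742000 C.
I = Q/t = 4742000 / 54720 s = 86.7 A.

86.7 A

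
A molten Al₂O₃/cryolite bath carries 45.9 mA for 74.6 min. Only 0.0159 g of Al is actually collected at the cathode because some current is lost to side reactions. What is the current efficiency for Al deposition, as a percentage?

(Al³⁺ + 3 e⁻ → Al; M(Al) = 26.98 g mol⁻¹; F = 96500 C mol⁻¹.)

83.0 %

Q = I·t = 0.04590 × 4476.0 = 205.4 C; n(e⁻) = 205.4/96500 = 0.002129 mol.
Theoretical n(Al) = n(e⁻)/3 = 0.0007097 mol, i.e. m_theo = 0.0007097 × 26.98 = 0.01915 g.
Efficiency = m_actual / m_theo = 0.0159 / 0.01915 = 83.0 %.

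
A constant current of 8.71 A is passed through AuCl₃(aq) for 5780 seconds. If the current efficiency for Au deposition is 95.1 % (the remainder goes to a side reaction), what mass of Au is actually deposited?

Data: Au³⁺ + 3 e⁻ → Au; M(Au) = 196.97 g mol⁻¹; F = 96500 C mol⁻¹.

Q = I·t = 8.710 × 5780.0 = 50340 C.
n(e⁻) = 50340/96500 = 0.5217 mol; theoretically n(Au) = 0.5217/3 = 0.1739 mol, m_theo = 34.25 g.
At 95.1 % efficiency, m_actual = 0.951 × 34.25 = 32.6 g.

32.6 g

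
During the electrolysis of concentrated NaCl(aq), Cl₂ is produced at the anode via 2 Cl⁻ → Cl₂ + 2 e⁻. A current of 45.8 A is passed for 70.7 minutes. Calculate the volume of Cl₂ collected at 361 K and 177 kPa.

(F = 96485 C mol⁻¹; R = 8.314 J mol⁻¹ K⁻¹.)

17.1 L

Q = I·t = 45.80 A × 4242.0 s = 194300 C.
n(e⁻) = Q/F = 194300 / 96485 = 2.014 mol.
2 electrons are transferred per Cl₂ molecule, so n(Cl₂) = 2.014 / 2 = 1.007 mol.
V = nRT/P = (1.007 × 8.314 × 361) / (177 × 10³ Pa) = 0.0171 m³ = 17.1 L.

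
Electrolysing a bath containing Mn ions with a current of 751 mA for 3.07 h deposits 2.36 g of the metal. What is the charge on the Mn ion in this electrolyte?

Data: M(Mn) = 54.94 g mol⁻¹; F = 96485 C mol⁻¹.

+2

Q = I·t = 0.7510 A × 11052 s = 8300 C, so n(e⁻) = 8300/96485 = 0.08602 mol.
n(Mn) deposited = 2.36 / 54.94 = 0.04296 mol.
Electrons per atom = n(e⁻)/n(Mn) = 0.08602 / 0.04296 = 2.00 ≈ 2, so the ion is Mn²⁺.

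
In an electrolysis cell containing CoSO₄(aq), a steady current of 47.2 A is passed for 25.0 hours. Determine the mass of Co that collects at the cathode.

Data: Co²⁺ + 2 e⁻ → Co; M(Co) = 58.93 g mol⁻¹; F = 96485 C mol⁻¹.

Q = I·t = 47.20 A × 90000 s = 4248000 C.
n(e⁻) = Q/F = 4248000 / 96485 = 44.03 mol.
Co²⁺ + 2 e⁻ → Co, so n(Co) = n(e⁻)/2 = 22.01 mol.
m = n·M = 22.01 × 58.93 = 1300 g.

1300 g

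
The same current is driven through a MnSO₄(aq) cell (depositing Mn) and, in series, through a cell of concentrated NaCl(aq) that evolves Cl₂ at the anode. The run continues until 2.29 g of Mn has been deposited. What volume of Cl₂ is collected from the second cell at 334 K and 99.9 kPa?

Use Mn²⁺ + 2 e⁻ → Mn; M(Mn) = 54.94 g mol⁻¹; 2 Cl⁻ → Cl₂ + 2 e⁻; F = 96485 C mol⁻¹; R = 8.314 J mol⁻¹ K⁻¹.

1.16 L

n(Mn) = 2.29 / 54.94 = 0.04168 mol, so n(e⁻) = 2 × 0.04168 = 0.08336 mol.
The cells are in series, so the same 0.08336 mol of electrons passes through the second cell.
2 Cl⁻ → Cl₂ + 2 e⁻ — 2 mol e⁻ per mol Cl₂, so n(Cl₂) = 0.08336/2 = 0.04168 mol.
V = nRT/P = (0.04168 × 8.314 × 334) / (99.9 × 10³) = 0.00116 m³ = 1.16 L.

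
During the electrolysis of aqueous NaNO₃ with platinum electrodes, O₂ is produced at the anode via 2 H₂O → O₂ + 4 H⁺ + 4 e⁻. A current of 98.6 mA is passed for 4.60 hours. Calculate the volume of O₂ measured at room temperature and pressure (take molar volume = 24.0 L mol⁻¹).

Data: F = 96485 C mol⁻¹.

0.102 L

Q = I·t = 0.09860 A × 16560 s = 1633 C.
n(e⁻) = Q/F = 1633 / 96485 = 0.01692 mol.
4 electrons are transferred per O₂ molecule, so n(O₂) = 0.01692 / 4 = 0.004231 mol.
V = n × V_m = 0.004231 × 24.0 = 0.102 L.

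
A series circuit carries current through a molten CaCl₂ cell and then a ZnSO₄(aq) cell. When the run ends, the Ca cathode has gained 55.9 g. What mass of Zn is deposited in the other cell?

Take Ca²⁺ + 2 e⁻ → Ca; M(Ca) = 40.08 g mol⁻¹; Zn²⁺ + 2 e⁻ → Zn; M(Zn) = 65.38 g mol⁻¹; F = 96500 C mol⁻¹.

n(Ca) = 55.9 / 40.08 = 1.395 mol.
Since Ca²⁺ + 2 e⁻ → Ca, n(e⁻) passed = 2 × 1.395 = 2.789 mol.
Cells in series carry the same charge, so the same 2.789 mol of electrons passes through cell 2.
Zn²⁺ + 2 e⁻ → Zn, so n(Zn) = 2.789 / 2 = 1.395 mol.
m(Zn) = 1.395 × 65.38 = 91.2 g.

91.2 g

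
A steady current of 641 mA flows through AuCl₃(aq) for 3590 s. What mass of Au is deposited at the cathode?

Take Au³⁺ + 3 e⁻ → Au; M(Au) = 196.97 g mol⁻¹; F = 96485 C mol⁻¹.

Q = I·t = 0.6410 A × 3590.0 s = 2301 C.
n(e⁻) = Q/F = 2301 / 96485 = 0.02385 mol.
Au³⁺ + 3 e⁻ → Au, so n(Au) = n(e⁻)/3 = 0.007950 mol.
m = n·M = 0.007950 × 196.97 = 1.57 g.

1.57 g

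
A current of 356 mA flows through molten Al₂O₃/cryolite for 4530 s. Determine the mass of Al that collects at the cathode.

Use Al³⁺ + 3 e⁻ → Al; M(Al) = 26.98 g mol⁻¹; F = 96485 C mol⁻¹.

Q = I·t = 0.3560 A × 4530.0 s = 1613 C.
n(e⁻) = Q/F = 1613 / 96485 = 0.01671 mol.
Al³⁺ + 3 e⁻ → Al, so n(Al) = n(e⁻)/3 = 0.005571 mol.
m = n·M = 0.005571 × 26.98 = 0.150 g.

0.150 g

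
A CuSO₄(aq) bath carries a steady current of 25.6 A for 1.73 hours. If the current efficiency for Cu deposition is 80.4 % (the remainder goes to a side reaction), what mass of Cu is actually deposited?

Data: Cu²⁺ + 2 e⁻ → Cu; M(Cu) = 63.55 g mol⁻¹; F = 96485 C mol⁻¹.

Q = I·t = 25.60 × 6228.0 = 159400 C.
n(e⁻) = 159400/96485 = 1.652 mol; theoretically n(Cu) = 1.652/2 = 0.8262 mol, m_theo = 52.51 g.
At 80.4 % efficiency, m_actual = 0.804 × 52.51 = 42.2 g.

42.2 g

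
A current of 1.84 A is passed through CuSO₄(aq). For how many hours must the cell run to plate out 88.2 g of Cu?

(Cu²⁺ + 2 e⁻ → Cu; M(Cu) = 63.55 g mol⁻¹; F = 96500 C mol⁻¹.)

40.4 h

n(Cu) = m/M = 88.2 / 63.55 = 1.388 mol.
Each Cu atom requires 2 electrons, so n(e⁻) = 2 × 1.388 = 2.776 mol.
Q = n(e⁻)·F = 2.776 × 96500 = 267900 C.
t = Q/I = 267900 / 1.840 A = 145600 s = 40.4 h.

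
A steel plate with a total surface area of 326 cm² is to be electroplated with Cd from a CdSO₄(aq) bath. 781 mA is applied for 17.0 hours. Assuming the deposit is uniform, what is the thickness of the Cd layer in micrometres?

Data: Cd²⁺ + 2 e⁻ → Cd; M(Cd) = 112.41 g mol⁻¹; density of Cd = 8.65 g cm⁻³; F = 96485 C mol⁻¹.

Q = I·t = 0.7810 × 61200 = 47800 C; n(e⁻) = 0.4954 mol.
n(Cd) = n(e⁻)/2 = 0.2477 mol, so m = 0.2477 × 112.41 = 27.84 g.
Volume = m/ρ = 27.84 / 8.65 = 3.219 cm³.
Thickness = V/A = 3.219 / 326 = 0.00987 cm = 98.7 μm.

98.7 μm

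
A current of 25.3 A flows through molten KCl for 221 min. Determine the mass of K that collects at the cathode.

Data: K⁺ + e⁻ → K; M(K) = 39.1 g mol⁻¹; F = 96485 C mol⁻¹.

136 g

Q = I·t = 25.30 A × 13260 s = 335500 C.
n(e⁻) = Q/F = 335500 / 96485 = 3.477 mol.
K⁺ + e⁻ → K, so n(K) = n(e⁻)/1 = 3.477 mol.
m = n·M = 3.477 × 39.1 = 136 g.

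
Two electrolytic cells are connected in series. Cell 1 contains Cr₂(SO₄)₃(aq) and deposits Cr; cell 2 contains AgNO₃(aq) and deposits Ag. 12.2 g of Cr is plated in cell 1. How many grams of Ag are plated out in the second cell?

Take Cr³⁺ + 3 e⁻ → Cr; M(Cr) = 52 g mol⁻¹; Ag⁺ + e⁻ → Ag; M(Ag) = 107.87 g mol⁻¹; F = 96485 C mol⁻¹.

75.9 g

n(Cr) = 12.2 / 52 = 0.2346 mol.
Since Cr³⁺ + 3 e⁻ → Cr, n(e⁻) passed = 3 × 0.2346 = 0.7038 mol.
Cells in series carry the same charge, so the same 0.7038 mol of electrons passes through cell 2.
Ag⁺ + e⁻ → Ag, so n(Ag) = 0.7038 / 1 = 0.7038 mol.
m(Ag) = 0.7038 × 107.87 = 75.9 g.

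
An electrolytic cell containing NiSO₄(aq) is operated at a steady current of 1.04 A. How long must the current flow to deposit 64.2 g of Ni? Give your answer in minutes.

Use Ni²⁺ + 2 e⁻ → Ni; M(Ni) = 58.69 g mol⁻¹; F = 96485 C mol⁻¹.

3380 min

n(Ni) = m/M = 64.2 / 58.69 = 1.094 mol.
Each Ni atom requires 2 electrons, so n(e⁻) = 2 × 1.094 = 2.188 mol.
Q = n(e⁻)·F = 2.188 × 96485 = 211100 C.
t = Q/I = 211100 / 1.040 A = 203000 s = 3380 min.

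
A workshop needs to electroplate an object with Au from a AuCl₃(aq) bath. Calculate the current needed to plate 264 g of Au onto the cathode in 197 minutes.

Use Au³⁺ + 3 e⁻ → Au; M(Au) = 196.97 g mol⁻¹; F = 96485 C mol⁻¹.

n(Au) = 264 / 196.97 = 1.340 mol.
n(e⁻) = 3 × 1.340 = 4.021 mol.
Q = n(e⁻)·F = 4.021 × 96485 = 388000 C.
I = Q/t = 388000 / 11820 s = 32.8 A.

32.8 A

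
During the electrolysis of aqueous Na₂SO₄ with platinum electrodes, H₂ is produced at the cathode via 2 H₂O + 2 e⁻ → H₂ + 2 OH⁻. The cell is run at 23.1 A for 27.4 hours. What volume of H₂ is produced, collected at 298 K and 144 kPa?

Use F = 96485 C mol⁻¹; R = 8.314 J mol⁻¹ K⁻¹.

203 L

Q = I·t = 23.10 A × 98640 s = 2279000 C.
n(e⁻) = Q/F = 2279000 / 96485 = 23.62 mol.
2 electrons are transferred per H₂ molecule, so n(H₂) = 23.62 / 2 = 11.81 mol.
V = nRT/P = (11.81 × 8.314 × 298) / (144 × 10³ Pa) = 0.203 m³ = 203 L.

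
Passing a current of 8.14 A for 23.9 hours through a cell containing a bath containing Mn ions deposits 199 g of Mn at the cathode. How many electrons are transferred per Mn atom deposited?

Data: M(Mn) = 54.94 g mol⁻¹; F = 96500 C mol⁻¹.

2

Q = I·t = 8.140 A × 86040 s = 700400 C, so n(e⁻) = 700400/96500 = 7.258 mol.
n(Mn) deposited = 199 / 54.94 = 3.622 mol.
Electrons per atom = n(e⁻)/n(Mn) = 7.258 / 3.622 = 2.00 ≈ 2, so the ion is Mn²⁺.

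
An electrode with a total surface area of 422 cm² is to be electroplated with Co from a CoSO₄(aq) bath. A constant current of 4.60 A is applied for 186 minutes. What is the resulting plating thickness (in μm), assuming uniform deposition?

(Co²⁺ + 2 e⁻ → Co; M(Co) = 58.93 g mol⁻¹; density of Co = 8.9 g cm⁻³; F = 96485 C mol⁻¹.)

Q = I·t = 4.600 × 11160 = 51340 C; n(e⁻) = 0.5321 mol.
n(Co) = n(e⁻)/2 = 0.2660 mol, so m = 0.2660 × 58.93 = 15.68 g.
Volume = m/ρ = 15.68 / 8.9 = 1.761 cm³.
Thickness = V/A = 1.761 / 422 = 0.00417 cm = 41.7 μm.

41.7 μm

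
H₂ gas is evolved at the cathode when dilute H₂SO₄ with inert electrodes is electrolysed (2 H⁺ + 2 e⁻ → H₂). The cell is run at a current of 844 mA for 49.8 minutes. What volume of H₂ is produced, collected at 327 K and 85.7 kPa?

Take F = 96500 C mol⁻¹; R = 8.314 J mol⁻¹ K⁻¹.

0.415 L

Q = I·t = 0.8440 A × 2988.0 s = 2522 C.
n(e⁻) = Q/F = 2522 / 96500 = 0.02613 mol.
2 electrons are transferred per H₂ molecule, so n(H₂) = 0.02613 / 2 = 0.01307 mol.
V = nRT/P = (0.01307 × 8.314 × 327) / (85.7 × 10³ Pa) = 4.15 × 10⁻⁴ m³ = 0.415 L.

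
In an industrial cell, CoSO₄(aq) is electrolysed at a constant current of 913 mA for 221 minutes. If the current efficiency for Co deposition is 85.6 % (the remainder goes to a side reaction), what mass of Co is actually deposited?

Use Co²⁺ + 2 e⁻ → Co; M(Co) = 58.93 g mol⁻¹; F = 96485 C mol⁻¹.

3.16 g

Q = I·t = 0.9130 × 13260 = 12110 C.
n(e⁻) = 12110/96485 = 0.1255 mol; theoretically n(Co) = 0.1255/2 = 0.06274 mol, m_theo = 3.697 g.
At 85.6 % efficiency, m_actual = 0.856 × 3.697 = 3.16 g.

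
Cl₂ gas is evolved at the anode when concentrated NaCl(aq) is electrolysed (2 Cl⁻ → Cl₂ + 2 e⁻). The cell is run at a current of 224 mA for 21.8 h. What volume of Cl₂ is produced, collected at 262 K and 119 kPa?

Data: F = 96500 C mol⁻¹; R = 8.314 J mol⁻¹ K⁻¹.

Q = I·t = 0.2240 A × 78480 s = 17580 C.
n(e⁻) = Q/F = 17580 / 96500 = 0.1822 mol.
2 electrons are transferred per Cl₂ molecule, so n(Cl₂) = 0.1822 / 2 = 0.09109 mol.
V = nRT/P = (0.09109 × 8.314 × 262) / (119 × 10³ Pa) = 0.00167 m³ = 1.67 L.

1.67 L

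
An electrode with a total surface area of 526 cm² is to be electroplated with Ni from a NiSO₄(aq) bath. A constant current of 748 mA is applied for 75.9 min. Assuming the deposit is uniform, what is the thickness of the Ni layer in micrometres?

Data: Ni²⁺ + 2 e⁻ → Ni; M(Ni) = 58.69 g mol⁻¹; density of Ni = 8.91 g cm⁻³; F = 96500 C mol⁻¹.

Q = I·t = 0.7480 × 4554.0 = 3406 C; n(e⁻) = 0.03530 mol.
n(Ni) = n(e⁻)/2 = 0.01765 mol, so m = 0.01765 × 58.69 = 1.036 g.
Volume = m/ρ = 1.036 / 8.91 = 0.1163 cm³.
Thickness = V/A = 0.1163 / 526 = 2.21 × 10⁻⁴ cm = 2.21 μm.

2.21 μm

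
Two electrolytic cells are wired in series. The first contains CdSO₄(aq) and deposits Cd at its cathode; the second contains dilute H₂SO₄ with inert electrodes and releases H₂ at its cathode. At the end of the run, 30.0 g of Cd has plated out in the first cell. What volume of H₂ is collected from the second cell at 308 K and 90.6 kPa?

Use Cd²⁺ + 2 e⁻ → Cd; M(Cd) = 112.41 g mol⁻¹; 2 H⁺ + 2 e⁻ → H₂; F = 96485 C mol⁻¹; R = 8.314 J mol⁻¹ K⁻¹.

n(Cd) = 30.0 / 112.41 = 0.2669 mol, so n(e⁻) = 2 × 0.2669 = 0.5338 mol.
The cells are in series, so the same 0.5338 mol of electrons passes through the second cell.
2 H⁺ + 2 e⁻ → H₂ — 2 mol e⁻ per mol H₂, so n(H₂) = 0.5338/2 = 0.2669 mol.
V = nRT/P = (0.2669 × 8.314 × 308) / (90.6 × 10³) = 0.00754 m³ = 7.54 L.

7.54 L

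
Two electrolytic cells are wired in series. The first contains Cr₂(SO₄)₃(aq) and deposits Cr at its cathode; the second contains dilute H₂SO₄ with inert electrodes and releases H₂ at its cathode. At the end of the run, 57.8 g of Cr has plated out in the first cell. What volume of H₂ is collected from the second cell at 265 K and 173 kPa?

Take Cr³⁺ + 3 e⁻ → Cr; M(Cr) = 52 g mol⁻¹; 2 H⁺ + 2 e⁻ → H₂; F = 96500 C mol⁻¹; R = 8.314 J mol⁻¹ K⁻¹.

n(Cr) = 57.8 / 52 = 1.112 mol, so n(e⁻) = 3 × 1.112 = 3.335 mol.
The cells are in series, so the same 3.335 mol of electrons passes through the second cell.
2 H⁺ + 2 e⁻ → H₂ — 2 mol e⁻ per mol H₂, so n(H₂) = 3.335/2 = 1.667 mol.
V = nRT/P = (1.667 × 8.314 × 265) / (173 × 10³) = 0.0212 m³ = 21.2 L.

21.2 L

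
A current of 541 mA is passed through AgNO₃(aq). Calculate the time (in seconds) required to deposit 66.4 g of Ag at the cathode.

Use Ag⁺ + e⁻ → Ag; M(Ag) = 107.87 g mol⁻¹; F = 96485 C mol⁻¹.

1.10 × 10⁵ s

n(Ag) = m/M = 66.4 / 107.87 = 0.6156 mol.
Each Ag atom requires 1 electron, so n(e⁻) = 1 × 0.6156 = 0.6156 mol.
Q = n(e⁻)·F = 0.6156 × 96485 = 59390 C.
t = Q/I = 59390 / 0.5410 A = 109800 s.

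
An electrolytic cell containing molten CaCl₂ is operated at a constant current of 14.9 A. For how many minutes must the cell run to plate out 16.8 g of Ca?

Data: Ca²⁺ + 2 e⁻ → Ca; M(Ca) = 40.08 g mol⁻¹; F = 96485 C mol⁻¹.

90.5 min

n(Ca) = m/M = 16.8 / 40.08 = 0.4192 mol.
Each Ca atom requires 2 electrons, so n(e⁻) = 2 × 0.4192 = 0.8383 mol.
Q = n(e⁻)·F = 0.8383 × 96485 = 80890 C.
t = Q/I = 80890 / 14.90 A = 5429 s = 90.5 min.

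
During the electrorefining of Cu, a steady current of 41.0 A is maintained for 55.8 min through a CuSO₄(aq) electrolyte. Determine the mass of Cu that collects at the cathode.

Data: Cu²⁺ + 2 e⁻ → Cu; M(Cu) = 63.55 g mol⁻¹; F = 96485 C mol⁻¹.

45.2 g

Q = I·t = 41.00 A × 3348.0 s = 137300 C.
n(e⁻) = Q/F = 137300 / 96485 = 1.423 mol.
Cu²⁺ + 2 e⁻ → Cu, so n(Cu) = n(e⁻)/2 = 0.7113 mol.
m = n·M = 0.7113 × 63.55 = 45.2 g.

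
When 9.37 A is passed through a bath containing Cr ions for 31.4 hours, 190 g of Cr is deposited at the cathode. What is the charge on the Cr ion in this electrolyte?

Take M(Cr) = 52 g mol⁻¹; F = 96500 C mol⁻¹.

Q = I·t = 9.370 A × 113040 s = 1059000 C, so n(e⁻) = 1059000/96500 = 10.98 mol.
n(Cr) deposited = 190 / 52 = 3.654 mol.
Electrons per atom = n(e⁻)/n(Cr) = 10.98 / 3.654 = 3.00 ≈ 3, so the ion is Cr³⁺.

+3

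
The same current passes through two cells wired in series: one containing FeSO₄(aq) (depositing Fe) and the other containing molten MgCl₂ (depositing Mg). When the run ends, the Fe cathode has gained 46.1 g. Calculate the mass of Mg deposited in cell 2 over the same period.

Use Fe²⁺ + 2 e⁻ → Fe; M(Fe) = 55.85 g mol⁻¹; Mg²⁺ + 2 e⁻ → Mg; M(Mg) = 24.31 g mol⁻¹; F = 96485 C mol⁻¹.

20.1 g

n(Fe) = 46.1 / 55.85 = 0.8254 mol.
Since Fe²⁺ + 2 e⁻ → Fe, n(e⁻) passed = 2 × 0.8254 = 1.651 mol.
Cells in series carry the same charge, so the same 1.651 mol of electrons passes through cell 2.
Mg²⁺ + 2 e⁻ → Mg, so n(Mg) = 1.651 / 2 = 0.8254 mol.
m(Mg) = 0.8254 × 24.31 = 20.1 g.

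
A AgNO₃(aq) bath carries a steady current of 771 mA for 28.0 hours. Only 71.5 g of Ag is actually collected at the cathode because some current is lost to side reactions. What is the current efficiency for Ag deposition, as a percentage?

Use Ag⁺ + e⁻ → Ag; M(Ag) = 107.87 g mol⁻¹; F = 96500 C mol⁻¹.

82.3 %

Q = I·t = 0.7710 × 100800 = 77720 C; n(e⁻) = 77720/96500 = 0.8054 mol.
Theoretical n(Ag) = n(e⁻)/1 = 0.8054 mol, i.e. m_theo = 0.8054 × 107.87 = 86.87 g.
Efficiency = m_actual / m_theo = 71.5 / 86.87 = 82.3 %.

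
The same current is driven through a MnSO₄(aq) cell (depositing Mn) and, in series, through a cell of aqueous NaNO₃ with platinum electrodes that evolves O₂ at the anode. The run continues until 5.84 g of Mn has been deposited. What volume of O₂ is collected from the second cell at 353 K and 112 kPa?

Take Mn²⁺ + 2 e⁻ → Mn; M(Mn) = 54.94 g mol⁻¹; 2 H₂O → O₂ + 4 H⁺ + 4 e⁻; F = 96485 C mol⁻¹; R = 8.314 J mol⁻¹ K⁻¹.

n(Mn) = 5.84 / 54.94 = 0.1063 mol, so n(e⁻) = 2 × 0.1063 = 0.2126 mol.
The cells are in series, so the same 0.2126 mol of electrons passes through the second cell.
2 H₂O → O₂ + 4 H⁺ + 4 e⁻ — 4 mol e⁻ per mol O₂, so n(O₂) = 0.2126/4 = 0.05315 mol.
V = nRT/P = (0.05315 × 8.314 × 353) / (112 × 10³) = 0.00139 m³ = 1.39 L.

1.39 L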